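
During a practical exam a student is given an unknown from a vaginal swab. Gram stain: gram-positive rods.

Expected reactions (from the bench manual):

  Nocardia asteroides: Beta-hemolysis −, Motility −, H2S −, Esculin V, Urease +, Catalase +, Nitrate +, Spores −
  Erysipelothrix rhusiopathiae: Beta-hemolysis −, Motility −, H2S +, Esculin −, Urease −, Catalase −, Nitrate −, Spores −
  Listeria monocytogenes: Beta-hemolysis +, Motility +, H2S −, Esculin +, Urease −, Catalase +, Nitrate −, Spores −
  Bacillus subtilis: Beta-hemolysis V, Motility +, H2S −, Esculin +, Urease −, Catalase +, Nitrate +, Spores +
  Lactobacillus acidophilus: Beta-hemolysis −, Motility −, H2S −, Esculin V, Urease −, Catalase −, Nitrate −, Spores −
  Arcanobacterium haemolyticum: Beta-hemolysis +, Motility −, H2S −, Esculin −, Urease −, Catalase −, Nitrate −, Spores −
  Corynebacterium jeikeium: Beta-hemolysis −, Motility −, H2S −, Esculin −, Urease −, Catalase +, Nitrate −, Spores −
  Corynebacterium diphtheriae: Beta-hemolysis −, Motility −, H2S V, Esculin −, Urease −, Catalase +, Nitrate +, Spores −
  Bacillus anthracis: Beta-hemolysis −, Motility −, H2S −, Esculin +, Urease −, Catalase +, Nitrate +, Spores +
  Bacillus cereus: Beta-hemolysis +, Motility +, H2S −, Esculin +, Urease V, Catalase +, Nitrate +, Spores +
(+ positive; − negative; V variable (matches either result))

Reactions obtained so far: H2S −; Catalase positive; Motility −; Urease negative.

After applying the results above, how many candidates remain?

3

H2S −: excludes Erysipelothrix rhusiopathiae — 9 left.
Urease −: excludes Nocardia asteroides — 8 left.
Catalase +: excludes Lactobacillus acidophilus, Arcanobacterium haemolyticum — 6 left.
Motility −: excludes Listeria monocytogenes, Bacillus subtilis, Bacillus cereus — 3 left.
Still consistent: Bacillus anthracis, Corynebacterium diphtheriae, Corynebacterium jeikeium.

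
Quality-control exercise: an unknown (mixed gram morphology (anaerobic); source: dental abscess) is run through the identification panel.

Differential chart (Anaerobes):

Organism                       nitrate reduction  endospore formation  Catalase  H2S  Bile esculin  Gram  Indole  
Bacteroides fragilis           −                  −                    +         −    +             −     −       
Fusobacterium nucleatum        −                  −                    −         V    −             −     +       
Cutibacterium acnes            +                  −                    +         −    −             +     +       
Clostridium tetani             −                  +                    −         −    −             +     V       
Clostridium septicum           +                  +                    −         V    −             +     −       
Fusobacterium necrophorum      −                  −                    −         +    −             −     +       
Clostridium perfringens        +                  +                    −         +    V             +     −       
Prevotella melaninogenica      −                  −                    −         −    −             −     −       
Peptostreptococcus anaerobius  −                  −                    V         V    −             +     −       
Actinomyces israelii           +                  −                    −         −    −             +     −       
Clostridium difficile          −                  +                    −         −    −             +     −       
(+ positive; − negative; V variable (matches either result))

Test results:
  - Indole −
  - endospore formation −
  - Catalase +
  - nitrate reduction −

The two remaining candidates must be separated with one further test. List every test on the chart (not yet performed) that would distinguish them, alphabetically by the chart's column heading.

Bile esculin, Gram

endospore formation −: excludes Clostridium tetani, Clostridium septicum, Clostridium perfringens, Clostridium difficile — 7 left.
Indole −: excludes Fusobacterium nucleatum, Cutibacterium acnes, Fusobacterium necrophorum — 4 left.
nitrate reduction −: excludes Actinomyces israelii — 3 left.
Catalase +: excludes Prevotella melaninogenica — 2 left.
Two candidates remain: Bacteroides fragilis and Peptostreptococcus anaerobius.
  H2S: − vs V — variable for at least one, does not separate.
  Bile esculin: Bacteroides fragilis +, Peptostreptococcus anaerobius − — discriminates.
  Gram: Bacteroides fragilis −, Peptostreptococcus anaerobius + — discriminates.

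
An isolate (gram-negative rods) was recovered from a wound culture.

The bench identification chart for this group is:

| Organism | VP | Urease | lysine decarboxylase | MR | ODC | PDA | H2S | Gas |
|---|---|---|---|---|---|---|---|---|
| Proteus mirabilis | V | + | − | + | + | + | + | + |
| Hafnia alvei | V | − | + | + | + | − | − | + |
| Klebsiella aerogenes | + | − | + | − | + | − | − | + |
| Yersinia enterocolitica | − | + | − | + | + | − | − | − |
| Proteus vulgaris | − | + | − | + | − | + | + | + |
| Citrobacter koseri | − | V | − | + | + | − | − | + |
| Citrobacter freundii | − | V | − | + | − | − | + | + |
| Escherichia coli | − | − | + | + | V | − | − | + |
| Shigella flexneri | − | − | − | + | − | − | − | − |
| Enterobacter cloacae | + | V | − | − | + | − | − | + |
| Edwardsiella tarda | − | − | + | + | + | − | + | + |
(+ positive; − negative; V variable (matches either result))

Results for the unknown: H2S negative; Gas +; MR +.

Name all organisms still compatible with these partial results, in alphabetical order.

MR +: excludes Klebsiella aerogenes, Enterobacter cloacae — 9 left.
H2S −: excludes Proteus mirabilis, Proteus vulgaris, Citrobacter freundii, Edwardsiella tarda — 5 left.
Gas +: excludes Yersinia enterocolitica, Shigella flexneri — 3 left.

Citrobacter koseri, Escherichia coli, Hafnia alvei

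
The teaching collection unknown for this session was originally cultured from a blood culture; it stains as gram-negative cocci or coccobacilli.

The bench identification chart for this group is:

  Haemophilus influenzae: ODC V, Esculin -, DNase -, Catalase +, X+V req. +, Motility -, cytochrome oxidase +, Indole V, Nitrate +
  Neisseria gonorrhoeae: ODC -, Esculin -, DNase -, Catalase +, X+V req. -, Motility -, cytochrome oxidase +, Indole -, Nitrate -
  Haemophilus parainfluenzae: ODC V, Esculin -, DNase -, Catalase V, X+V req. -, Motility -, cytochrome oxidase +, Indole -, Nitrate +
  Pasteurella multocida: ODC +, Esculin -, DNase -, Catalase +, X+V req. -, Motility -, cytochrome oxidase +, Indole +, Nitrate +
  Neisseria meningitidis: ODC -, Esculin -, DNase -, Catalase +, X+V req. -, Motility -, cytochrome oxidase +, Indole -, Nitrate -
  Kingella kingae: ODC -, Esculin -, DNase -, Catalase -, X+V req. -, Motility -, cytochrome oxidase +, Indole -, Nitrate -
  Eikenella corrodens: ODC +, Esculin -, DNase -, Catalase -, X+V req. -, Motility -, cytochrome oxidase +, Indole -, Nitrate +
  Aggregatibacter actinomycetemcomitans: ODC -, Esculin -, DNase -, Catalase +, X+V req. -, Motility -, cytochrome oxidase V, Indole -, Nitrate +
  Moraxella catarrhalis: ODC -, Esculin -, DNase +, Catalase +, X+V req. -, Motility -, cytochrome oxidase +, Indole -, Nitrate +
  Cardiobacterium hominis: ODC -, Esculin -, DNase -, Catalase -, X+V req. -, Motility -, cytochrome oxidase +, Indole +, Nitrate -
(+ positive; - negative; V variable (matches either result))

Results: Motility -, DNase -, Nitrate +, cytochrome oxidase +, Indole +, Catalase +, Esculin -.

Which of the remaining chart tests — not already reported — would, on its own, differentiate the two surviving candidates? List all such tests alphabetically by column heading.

Catalase +: excludes Kingella kingae, Eikenella corrodens, Cardiobacterium hominis — 7 left.
Motility -: all 7 remaining candidates are consistent.
cytochrome oxidase +: all 7 remaining candidates are consistent.
DNase -: excludes Moraxella catarrhalis — 6 left.
Nitrate +: excludes Neisseria gonorrhoeae, Neisseria meningitidis — 4 left.
Esculin -: all 4 remaining candidates are consistent.
Indole +: excludes Haemophilus parainfluenzae, Aggregatibacter actinomycetemcomitans — 2 left.
Two candidates remain: Haemophilus influenzae and Pasteurella multocida.
  ODC: V vs + — variable for at least one, does not separate.
  X+V req.: Haemophilus influenzae +, Pasteurella multocida - — discriminates.

X+V req.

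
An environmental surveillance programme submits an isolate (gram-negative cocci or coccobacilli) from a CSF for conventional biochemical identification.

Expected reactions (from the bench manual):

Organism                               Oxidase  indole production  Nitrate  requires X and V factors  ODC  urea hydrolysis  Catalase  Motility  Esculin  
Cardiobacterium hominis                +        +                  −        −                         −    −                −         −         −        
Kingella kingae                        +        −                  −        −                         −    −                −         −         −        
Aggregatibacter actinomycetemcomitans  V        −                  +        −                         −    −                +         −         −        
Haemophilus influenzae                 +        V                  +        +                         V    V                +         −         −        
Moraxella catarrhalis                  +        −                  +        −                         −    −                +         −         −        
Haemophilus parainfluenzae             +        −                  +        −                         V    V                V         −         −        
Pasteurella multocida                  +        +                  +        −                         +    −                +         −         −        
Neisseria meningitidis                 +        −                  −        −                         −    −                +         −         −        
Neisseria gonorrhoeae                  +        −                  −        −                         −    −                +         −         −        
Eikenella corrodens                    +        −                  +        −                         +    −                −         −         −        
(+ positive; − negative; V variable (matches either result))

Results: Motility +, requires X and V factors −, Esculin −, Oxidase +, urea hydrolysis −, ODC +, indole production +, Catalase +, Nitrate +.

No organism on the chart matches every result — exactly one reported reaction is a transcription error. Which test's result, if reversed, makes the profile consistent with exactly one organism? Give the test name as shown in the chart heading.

Motility

As reported, no row in the chart matches all 9 reactions.
Reversing Esculin → still no organism matches.
Reversing Nitrate → still no organism matches.
Reversing urea hydrolysis → still no organism matches.
Reversing requires X and V factors → still no organism matches.
Reversing Motility (to −) → unique match: Pasteurella multocida.
Reversing ODC → still no organism matches.
Reversing Oxidase → still no organism matches.
Reversing indole production → still no organism matches.
Reversing Catalase → still no organism matches.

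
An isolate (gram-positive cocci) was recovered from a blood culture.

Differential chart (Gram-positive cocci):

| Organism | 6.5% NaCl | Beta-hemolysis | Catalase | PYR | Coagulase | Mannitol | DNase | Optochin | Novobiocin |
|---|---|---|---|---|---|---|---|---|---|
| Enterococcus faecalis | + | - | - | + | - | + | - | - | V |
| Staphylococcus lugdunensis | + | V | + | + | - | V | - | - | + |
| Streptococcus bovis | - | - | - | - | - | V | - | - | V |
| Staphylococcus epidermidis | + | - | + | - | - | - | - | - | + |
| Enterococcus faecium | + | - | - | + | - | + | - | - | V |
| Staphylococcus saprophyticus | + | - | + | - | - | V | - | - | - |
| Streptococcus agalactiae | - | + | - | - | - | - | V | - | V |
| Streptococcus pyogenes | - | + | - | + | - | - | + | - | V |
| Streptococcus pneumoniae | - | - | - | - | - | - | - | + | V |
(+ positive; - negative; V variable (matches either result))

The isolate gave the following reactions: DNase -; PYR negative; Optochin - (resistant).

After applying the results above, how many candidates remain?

PYR -: excludes Enterococcus faecalis, Staphylococcus lugdunensis, Enterococcus faecium, Streptococcus pyogenes — 5 left.
Optochin -: excludes Streptococcus pneumoniae — 4 left.
DNase -: all 4 remaining candidates are consistent.
Still consistent: Staphylococcus epidermidis, Staphylococcus saprophyticus, Streptococcus agalactiae, Streptococcus bovis.

4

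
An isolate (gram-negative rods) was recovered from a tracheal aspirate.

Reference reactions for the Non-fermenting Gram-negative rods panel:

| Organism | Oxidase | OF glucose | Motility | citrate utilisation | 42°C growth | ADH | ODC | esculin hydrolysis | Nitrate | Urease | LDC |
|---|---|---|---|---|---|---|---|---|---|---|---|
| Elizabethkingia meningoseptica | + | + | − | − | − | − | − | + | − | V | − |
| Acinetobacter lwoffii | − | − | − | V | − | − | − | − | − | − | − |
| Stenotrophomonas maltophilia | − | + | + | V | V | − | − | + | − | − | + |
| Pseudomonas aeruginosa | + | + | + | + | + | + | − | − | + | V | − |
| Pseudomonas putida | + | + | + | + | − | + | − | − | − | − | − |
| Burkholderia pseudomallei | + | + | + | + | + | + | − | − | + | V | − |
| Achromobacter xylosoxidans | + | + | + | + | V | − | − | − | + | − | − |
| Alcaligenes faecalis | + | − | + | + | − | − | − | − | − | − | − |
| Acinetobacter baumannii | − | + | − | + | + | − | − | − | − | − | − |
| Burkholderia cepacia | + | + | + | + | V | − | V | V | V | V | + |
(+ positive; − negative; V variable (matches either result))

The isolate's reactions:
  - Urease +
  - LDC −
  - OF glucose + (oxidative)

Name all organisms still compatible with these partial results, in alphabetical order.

OF glucose +: excludes Acinetobacter lwoffii, Alcaligenes faecalis — 8 left.
Urease +: excludes Stenotrophomonas maltophilia, Pseudomonas putida, Achromobacter xylosoxidans, Acinetobacter baumannii — 4 left.
LDC −: excludes Burkholderia cepacia — 3 left.

Burkholderia pseudomallei, Elizabethkingia meningoseptica, Pseudomonas aeruginosa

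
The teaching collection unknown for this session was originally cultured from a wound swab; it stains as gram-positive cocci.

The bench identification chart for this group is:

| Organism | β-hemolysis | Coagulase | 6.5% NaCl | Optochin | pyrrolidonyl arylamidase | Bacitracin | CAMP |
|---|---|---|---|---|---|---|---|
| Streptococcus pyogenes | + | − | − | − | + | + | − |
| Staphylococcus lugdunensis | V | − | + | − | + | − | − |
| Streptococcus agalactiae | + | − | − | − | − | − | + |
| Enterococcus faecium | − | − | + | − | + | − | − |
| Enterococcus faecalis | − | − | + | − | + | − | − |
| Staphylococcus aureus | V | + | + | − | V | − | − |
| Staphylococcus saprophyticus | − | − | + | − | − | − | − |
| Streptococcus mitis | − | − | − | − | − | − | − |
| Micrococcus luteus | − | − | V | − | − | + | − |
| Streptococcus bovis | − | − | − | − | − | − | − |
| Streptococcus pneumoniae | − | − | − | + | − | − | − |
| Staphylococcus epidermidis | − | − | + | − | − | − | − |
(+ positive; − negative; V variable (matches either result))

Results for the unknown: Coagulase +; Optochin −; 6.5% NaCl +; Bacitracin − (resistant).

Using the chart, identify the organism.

Staphylococcus aureus

6.5% NaCl +: excludes 5 organisms — 7 left.
Bacitracin −: excludes Micrococcus luteus — 6 left.
Optochin −: all 6 remaining candidates are consistent.
Coagulase +: excludes 5 organisms — 1 left.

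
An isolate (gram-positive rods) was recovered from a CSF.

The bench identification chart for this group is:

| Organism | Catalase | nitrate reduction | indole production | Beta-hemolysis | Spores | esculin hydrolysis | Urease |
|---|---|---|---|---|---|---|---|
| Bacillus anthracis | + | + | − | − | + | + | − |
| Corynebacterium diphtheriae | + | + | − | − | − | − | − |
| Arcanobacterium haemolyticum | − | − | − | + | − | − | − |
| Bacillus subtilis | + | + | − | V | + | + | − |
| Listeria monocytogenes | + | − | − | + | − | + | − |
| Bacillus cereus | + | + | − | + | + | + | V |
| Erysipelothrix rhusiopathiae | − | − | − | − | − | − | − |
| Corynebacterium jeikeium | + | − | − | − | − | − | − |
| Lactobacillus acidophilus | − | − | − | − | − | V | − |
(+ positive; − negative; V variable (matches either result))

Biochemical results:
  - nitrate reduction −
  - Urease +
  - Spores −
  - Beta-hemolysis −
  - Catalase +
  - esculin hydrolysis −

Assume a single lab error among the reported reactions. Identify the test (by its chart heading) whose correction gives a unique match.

Urease

As reported, no row in the chart matches all 6 reactions.
Reversing nitrate reduction → still no organism matches.
Reversing Catalase → still no organism matches.
Reversing Spores → still no organism matches.
Reversing esculin hydrolysis → still no organism matches.
Reversing Urease (to −) → unique match: Corynebacterium jeikeium.
Reversing Beta-hemolysis → still no organism matches.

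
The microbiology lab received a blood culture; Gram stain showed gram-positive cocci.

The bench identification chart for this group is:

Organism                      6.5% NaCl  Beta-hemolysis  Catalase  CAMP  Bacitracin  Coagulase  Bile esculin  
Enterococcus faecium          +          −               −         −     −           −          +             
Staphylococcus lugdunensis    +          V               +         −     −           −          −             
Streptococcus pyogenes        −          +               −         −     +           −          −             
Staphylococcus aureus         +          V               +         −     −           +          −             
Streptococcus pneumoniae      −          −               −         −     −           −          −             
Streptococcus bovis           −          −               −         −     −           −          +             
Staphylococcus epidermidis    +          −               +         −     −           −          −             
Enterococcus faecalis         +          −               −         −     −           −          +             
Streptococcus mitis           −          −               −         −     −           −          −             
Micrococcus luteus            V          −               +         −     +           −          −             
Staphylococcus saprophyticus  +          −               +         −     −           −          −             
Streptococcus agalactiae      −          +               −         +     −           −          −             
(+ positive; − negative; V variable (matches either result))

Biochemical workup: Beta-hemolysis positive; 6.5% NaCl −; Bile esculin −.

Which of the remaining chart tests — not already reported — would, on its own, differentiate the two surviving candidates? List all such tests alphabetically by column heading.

Bacitracin, CAMP

Beta-hemolysis +: excludes 8 organisms — 4 left.
6.5% NaCl −: excludes Staphylococcus lugdunensis, Staphylococcus aureus — 2 left.
Bile esculin −: all 2 remaining candidates are consistent.
Two candidates remain: Streptococcus agalactiae and Streptococcus pyogenes.
  Catalase: − vs − — same for both, does not separate.
  CAMP: Streptococcus agalactiae +, Streptococcus pyogenes − — discriminates.
  Bacitracin: Streptococcus agalactiae −, Streptococcus pyogenes + — discriminates.
  Coagulase: − vs − — same for both, does not separate.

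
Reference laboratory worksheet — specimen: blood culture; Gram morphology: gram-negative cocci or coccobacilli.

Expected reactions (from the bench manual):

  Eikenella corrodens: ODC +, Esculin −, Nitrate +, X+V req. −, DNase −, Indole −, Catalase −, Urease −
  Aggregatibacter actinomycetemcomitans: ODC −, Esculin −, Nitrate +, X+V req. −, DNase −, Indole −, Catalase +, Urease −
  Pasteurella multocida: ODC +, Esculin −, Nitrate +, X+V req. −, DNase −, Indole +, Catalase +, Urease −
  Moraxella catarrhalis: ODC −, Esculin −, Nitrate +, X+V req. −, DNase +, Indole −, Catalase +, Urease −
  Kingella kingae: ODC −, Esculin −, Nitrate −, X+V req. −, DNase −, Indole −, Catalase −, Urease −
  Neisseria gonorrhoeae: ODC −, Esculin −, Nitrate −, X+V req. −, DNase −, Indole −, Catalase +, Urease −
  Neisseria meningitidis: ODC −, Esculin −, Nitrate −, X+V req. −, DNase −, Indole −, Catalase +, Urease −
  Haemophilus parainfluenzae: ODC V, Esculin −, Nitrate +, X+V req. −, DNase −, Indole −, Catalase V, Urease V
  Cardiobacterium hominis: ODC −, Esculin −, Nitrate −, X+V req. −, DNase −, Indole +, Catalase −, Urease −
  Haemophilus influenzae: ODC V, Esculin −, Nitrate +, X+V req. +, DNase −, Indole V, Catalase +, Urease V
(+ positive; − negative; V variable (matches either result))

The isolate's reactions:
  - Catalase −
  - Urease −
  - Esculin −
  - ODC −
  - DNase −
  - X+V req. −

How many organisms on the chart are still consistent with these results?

3

Esculin −: all 10 remaining candidates are consistent.
X+V req. −: excludes Haemophilus influenzae — 9 left.
Urease −: all 9 remaining candidates are consistent.
DNase −: excludes Moraxella catarrhalis — 8 left.
ODC −: excludes Eikenella corrodens, Pasteurella multocida — 6 left.
Catalase −: excludes Aggregatibacter actinomycetemcomitans, Neisseria gonorrhoeae, Neisseria meningitidis — 3 left.
Still consistent: Cardiobacterium hominis, Haemophilus parainfluenzae, Kingella kingae.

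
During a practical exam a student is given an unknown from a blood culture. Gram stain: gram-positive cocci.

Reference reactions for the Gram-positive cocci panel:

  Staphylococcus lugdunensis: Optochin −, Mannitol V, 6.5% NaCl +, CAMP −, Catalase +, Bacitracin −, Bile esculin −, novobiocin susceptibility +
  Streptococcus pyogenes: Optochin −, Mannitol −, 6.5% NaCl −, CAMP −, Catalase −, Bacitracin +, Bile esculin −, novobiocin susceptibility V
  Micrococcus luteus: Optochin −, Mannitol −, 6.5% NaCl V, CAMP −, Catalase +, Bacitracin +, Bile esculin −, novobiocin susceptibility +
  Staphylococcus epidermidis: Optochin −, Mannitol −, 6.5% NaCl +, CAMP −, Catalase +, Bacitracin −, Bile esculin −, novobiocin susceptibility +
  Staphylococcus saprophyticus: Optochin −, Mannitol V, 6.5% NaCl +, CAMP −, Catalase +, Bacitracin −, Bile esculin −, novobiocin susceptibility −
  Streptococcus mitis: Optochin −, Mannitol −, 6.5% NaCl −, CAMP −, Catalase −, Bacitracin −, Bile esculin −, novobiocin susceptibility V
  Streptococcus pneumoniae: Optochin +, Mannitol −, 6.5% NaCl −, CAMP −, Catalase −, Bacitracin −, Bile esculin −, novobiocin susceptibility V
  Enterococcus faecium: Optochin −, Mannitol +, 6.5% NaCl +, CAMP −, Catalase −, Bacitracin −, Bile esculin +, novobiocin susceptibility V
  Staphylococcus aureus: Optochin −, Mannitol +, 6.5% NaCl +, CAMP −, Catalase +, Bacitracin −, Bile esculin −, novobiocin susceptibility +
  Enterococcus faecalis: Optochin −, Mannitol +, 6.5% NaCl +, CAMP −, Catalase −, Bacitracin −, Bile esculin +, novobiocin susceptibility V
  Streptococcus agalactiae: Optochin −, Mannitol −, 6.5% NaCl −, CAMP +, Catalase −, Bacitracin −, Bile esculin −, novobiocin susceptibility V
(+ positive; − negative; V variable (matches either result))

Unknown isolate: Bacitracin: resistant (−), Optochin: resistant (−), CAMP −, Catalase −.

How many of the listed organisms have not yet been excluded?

3

Bacitracin −: excludes Streptococcus pyogenes, Micrococcus luteus — 9 left.
Optochin −: excludes Streptococcus pneumoniae — 8 left.
CAMP −: excludes Streptococcus agalactiae — 7 left.
Catalase −: excludes Staphylococcus lugdunensis, Staphylococcus epidermidis, Staphylococcus saprophyticus, Staphylococcus aureus — 3 left.
Still consistent: Enterococcus faecalis, Enterococcus faecium, Streptococcus mitis.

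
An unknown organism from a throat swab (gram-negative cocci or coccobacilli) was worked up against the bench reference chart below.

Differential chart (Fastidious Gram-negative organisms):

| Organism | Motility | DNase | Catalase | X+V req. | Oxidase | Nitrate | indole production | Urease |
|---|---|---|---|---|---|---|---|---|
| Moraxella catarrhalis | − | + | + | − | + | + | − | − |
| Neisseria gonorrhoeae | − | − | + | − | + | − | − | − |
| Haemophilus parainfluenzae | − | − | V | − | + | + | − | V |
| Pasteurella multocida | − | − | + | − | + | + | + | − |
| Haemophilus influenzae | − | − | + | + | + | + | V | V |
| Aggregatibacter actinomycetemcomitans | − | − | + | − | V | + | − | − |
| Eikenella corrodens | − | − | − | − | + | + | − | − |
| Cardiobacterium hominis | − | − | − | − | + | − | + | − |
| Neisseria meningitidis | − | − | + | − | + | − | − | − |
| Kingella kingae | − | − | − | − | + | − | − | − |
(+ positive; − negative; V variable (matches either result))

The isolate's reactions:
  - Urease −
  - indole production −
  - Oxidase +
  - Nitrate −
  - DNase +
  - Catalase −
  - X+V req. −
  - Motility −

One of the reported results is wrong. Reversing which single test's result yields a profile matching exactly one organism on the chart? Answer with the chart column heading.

As reported, no row in the chart matches all 8 reactions.
Reversing Catalase → still no organism matches.
Reversing X+V req. → still no organism matches.
Reversing Motility → still no organism matches.
Reversing DNase (to −) → unique match: Kingella kingae.
Reversing indole production → still no organism matches.
Reversing Urease → still no organism matches.
Reversing Oxidase → still no organism matches.
Reversing Nitrate → still no organism matches.

DNase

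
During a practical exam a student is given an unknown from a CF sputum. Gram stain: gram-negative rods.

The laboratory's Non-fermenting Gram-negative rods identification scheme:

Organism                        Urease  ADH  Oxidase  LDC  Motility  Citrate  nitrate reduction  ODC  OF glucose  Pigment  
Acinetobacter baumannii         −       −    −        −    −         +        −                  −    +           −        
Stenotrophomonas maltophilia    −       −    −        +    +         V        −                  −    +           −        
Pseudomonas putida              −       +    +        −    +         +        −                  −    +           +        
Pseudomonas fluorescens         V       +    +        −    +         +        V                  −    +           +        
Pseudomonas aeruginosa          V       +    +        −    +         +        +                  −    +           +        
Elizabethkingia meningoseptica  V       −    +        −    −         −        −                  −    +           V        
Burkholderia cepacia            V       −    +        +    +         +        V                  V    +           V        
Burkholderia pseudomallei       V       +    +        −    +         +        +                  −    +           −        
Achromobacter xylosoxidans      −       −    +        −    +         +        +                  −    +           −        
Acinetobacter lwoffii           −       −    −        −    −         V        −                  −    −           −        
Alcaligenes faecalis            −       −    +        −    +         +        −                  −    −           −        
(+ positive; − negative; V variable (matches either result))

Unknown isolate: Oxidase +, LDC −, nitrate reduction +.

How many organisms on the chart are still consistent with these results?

4

nitrate reduction +: excludes 6 organisms — 5 left.
LDC −: excludes Burkholderia cepacia — 4 left.
Oxidase +: all 4 remaining candidates are consistent.
Still consistent: Achromobacter xylosoxidans, Burkholderia pseudomallei, Pseudomonas aeruginosa, Pseudomonas fluorescens.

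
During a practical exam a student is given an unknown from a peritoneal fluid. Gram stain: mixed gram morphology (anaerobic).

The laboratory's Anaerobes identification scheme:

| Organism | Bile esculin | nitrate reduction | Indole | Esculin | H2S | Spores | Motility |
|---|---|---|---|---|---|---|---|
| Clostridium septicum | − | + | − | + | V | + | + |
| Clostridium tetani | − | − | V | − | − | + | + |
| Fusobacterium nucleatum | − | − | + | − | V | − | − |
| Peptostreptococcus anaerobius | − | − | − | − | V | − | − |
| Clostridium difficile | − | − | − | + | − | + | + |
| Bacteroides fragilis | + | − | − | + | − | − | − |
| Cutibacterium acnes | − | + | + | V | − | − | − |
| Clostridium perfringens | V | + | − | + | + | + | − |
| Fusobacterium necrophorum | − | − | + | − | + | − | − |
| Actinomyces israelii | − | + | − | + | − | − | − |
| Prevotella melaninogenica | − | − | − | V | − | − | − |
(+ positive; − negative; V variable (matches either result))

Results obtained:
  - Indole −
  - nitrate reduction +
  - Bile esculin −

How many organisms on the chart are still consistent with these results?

Bile esculin −: excludes Bacteroides fragilis — 10 left.
nitrate reduction +: excludes 6 organisms — 4 left.
Indole −: excludes Cutibacterium acnes — 3 left.
Still consistent: Actinomyces israelii, Clostridium perfringens, Clostridium septicum.

3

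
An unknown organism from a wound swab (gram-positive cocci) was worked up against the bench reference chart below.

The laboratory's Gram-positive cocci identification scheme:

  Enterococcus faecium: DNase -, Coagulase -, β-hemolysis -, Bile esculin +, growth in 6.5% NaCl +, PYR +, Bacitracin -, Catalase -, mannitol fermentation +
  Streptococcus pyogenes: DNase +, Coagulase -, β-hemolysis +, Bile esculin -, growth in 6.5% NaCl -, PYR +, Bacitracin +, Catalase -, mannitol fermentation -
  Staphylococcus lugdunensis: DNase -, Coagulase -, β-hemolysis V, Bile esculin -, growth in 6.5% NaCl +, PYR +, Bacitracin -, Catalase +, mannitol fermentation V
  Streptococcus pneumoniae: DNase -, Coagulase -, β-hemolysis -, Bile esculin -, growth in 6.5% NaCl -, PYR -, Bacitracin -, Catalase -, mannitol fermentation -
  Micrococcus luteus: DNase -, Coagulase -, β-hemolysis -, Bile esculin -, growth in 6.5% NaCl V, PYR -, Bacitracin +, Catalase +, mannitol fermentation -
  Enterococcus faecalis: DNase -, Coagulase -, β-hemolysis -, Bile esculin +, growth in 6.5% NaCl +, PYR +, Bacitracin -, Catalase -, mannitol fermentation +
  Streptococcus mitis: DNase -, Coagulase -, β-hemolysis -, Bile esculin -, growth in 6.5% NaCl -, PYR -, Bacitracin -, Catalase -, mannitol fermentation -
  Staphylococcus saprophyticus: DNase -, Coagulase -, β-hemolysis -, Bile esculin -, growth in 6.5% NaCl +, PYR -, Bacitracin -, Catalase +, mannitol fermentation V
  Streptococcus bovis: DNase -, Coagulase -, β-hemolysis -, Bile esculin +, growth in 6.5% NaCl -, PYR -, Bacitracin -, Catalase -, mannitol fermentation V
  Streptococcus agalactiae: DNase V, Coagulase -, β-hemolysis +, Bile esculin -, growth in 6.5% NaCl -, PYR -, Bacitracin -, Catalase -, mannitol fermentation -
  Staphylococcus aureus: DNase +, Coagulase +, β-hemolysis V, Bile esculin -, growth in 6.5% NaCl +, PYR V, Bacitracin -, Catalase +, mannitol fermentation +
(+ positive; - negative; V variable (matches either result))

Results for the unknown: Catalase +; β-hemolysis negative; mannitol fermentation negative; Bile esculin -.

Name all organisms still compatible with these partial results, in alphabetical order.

Micrococcus luteus, Staphylococcus lugdunensis, Staphylococcus saprophyticus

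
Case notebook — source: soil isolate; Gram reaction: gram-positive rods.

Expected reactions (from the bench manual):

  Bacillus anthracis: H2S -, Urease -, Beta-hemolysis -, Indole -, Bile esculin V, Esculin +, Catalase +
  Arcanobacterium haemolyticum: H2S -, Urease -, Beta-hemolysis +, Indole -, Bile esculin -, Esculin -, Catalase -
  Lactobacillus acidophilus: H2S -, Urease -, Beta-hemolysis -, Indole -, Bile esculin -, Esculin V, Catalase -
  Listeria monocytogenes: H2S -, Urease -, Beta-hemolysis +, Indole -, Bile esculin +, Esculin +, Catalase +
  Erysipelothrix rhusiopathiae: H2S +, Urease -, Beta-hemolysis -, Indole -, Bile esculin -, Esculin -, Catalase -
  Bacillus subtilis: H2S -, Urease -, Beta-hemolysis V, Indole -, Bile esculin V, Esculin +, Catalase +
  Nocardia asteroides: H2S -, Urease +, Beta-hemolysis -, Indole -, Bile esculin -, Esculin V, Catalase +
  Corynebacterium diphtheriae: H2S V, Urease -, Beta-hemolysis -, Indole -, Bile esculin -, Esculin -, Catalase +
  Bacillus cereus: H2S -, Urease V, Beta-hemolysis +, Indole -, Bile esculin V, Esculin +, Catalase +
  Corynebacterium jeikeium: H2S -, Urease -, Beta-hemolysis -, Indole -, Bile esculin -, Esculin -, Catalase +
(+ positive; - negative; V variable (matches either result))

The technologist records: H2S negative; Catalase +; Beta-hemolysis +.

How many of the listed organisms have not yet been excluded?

3

H2S -: excludes Erysipelothrix rhusiopathiae — 9 left.
Catalase +: excludes Arcanobacterium haemolyticum, Lactobacillus acidophilus — 7 left.
Beta-hemolysis +: excludes Bacillus anthracis, Nocardia asteroides, Corynebacterium diphtheriae, Corynebacterium jeikeium — 3 left.
Still consistent: Bacillus cereus, Bacillus subtilis, Listeria monocytogenes.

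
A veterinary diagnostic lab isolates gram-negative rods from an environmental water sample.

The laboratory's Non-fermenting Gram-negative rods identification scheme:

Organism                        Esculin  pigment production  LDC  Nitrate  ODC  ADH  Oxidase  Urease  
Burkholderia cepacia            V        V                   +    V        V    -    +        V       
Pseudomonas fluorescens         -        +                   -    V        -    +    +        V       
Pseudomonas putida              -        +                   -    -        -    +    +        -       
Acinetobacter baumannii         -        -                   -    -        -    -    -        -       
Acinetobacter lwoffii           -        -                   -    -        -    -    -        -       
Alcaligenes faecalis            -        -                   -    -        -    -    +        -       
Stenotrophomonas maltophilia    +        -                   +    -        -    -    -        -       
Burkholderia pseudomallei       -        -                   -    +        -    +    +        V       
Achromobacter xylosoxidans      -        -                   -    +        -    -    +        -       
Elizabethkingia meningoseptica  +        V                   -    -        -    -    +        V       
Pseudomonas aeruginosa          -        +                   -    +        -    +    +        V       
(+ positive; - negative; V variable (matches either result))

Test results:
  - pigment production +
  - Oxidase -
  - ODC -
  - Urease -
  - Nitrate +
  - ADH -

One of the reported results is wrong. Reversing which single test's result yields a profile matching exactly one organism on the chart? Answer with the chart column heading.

As reported, no row in the chart matches all 6 reactions.
Reversing pigment production → still no organism matches.
Reversing Oxidase (to +) → unique match: Burkholderia cepacia.
Reversing ADH → still no organism matches.
Reversing Urease → still no organism matches.
Reversing Nitrate → still no organism matches.
Reversing ODC → still no organism matches.

Oxidase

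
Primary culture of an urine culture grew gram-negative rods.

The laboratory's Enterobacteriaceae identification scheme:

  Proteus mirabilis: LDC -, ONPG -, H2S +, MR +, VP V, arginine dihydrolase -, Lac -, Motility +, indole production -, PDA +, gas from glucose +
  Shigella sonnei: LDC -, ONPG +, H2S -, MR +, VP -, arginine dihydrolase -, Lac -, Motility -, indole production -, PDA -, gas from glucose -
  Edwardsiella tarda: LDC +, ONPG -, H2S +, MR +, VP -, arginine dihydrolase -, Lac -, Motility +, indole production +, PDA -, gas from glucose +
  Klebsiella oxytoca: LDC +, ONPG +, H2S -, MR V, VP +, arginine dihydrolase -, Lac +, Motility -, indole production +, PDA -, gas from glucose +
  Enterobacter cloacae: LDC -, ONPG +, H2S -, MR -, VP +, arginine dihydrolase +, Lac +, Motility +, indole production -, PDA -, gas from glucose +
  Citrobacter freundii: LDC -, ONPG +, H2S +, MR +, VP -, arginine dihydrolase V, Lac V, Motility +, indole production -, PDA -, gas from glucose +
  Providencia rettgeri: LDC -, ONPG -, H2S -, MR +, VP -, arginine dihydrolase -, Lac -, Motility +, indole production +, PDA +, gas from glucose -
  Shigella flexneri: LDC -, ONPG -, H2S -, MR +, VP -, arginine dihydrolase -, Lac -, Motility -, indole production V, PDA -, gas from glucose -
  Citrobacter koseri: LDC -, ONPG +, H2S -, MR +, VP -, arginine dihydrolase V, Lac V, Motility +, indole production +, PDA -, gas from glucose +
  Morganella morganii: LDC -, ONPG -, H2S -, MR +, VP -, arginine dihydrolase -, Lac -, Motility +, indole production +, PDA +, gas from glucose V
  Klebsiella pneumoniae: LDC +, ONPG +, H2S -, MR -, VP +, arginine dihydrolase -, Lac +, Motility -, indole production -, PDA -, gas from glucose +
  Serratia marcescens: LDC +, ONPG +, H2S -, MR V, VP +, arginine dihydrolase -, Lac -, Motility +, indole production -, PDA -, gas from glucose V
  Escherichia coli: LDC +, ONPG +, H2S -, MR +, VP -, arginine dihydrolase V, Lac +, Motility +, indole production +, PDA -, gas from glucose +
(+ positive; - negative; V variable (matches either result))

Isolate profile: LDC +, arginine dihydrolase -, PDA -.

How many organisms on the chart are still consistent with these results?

PDA -: excludes Proteus mirabilis, Providencia rettgeri, Morganella morganii — 10 left.
arginine dihydrolase -: excludes Enterobacter cloacae — 9 left.
LDC +: excludes Shigella sonnei, Citrobacter freundii, Shigella flexneri, Citrobacter koseri — 5 left.
Still consistent: Edwardsiella tarda, Escherichia coli, Klebsiella oxytoca, Klebsiella pneumoniae, Serratia marcescens.

5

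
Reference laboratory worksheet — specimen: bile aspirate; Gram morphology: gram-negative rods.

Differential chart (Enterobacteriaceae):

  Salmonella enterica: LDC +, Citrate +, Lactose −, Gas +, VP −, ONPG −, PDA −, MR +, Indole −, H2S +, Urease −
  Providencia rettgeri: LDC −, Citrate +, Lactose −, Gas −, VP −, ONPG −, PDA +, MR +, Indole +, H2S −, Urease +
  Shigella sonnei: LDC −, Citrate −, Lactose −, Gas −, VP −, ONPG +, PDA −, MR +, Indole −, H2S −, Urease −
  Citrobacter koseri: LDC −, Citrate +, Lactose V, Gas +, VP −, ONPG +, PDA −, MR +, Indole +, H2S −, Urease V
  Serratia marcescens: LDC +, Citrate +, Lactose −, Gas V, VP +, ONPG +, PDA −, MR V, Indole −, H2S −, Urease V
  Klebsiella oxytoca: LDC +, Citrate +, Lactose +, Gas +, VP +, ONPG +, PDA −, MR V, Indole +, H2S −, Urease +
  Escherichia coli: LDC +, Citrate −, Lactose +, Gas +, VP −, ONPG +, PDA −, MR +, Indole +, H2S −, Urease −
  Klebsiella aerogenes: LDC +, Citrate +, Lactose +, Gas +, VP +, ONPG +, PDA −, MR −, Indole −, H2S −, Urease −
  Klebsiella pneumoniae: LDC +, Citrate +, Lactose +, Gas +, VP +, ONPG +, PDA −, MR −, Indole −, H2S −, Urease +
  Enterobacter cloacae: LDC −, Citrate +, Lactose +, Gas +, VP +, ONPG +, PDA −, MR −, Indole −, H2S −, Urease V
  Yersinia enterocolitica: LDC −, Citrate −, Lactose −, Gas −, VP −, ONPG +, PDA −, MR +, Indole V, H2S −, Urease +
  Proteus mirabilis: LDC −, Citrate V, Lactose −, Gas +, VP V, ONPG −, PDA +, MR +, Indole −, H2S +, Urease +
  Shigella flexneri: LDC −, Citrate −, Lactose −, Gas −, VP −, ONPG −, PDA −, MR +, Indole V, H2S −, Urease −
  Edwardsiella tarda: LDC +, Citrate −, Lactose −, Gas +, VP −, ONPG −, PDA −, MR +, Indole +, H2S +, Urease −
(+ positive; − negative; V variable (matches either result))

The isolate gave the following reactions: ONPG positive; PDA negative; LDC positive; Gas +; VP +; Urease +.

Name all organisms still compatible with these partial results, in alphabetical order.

Klebsiella oxytoca, Klebsiella pneumoniae, Serratia marcescens

VP +: excludes 8 organisms — 6 left.
PDA −: excludes Proteus mirabilis — 5 left.
Gas +: all 5 remaining candidates are consistent.
LDC +: excludes Enterobacter cloacae — 4 left.
ONPG +: all 4 remaining candidates are consistent.
Urease +: excludes Klebsiella aerogenes — 3 left.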